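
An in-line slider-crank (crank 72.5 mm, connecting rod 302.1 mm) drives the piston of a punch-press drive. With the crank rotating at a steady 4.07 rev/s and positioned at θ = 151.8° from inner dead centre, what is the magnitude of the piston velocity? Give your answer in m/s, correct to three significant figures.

ω = 2π·4.07 = 25.57 rad/s
For an in-line slider-crank, x = r cosθ + √(L² − r² sin²θ), so v = −rω sinθ·[1 + r cosθ/√(L² − r² sin²θ)].
With r = 0.0725 m, L = 0.3021 m, θ = 151.8°: √(L² − r² sin²θ) = 0.30015 m.
v = −0.0725·25.57·0.47255·[1 + 0.0725·-0.88130/0.30015] = -0.68961 m/s.
|v| = 0.68961 m/s.

0.690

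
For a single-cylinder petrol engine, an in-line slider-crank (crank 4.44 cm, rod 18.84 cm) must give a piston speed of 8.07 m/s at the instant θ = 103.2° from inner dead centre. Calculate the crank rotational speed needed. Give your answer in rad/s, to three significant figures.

198

For an in-line slider-crank, |v_piston| = rω|sinθ|·[1 + r cosθ/√(L² − r² sin²θ)].
With r = 0.0444 m, L = 0.1884 m, θ = 103.2°: the bracketed kinematic factor |dx/dθ| = 0.040837 m.
ω = v/|dx/dθ| = 8.07/0.040837 = 197.62 rad/s.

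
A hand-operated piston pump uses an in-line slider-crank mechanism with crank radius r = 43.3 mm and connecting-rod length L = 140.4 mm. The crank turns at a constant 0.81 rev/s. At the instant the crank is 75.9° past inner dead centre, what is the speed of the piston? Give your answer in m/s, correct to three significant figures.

ω = 2π·0.81 = 5.089 rad/s
For an in-line slider-crank, x = r cosθ + √(L² − r² sin²θ), so v = −rω sinθ·[1 + r cosθ/√(L² − r² sin²θ)].
With r = 0.0433 m, L = 0.1404 m, θ = 75.9°: √(L² − r² sin²θ) = 0.13397 m.
v = −0.0433·5.089·0.96987·[1 + 0.0433·0.24362/0.13397] = -0.23056 m/s.
|v| = 0.23056 m/s.

0.231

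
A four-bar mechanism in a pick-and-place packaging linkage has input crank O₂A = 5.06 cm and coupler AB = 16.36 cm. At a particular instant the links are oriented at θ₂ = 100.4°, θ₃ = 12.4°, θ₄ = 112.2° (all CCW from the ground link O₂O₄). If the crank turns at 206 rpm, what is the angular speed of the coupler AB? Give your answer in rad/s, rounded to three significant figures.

1.38

ω₂ = 21.57 rad/s (from 206 rpm).
Differentiating the loop-closure r₂e^{iθ₂}+r₃e^{iθ₃}=r₁+r₄e^{iθ₄} gives r₂ω₂e^{iθ₂}+r₃ω₃e^{iθ₃}=r₄ω₄e^{iθ₄}.
Eliminating the other unknown: ω₃ = r₂ω₂ sin(θ₄−θ₂) / [r₃ sin(θ₃−θ₄)].
Numerator sine = +0.20450; denominator sine = -0.98541.
Result = 0.0506·21.57·(+0.20450) / (0.1636·(-0.98541)) = -1.3846 rad/s; magnitude 1.3846 rad/s.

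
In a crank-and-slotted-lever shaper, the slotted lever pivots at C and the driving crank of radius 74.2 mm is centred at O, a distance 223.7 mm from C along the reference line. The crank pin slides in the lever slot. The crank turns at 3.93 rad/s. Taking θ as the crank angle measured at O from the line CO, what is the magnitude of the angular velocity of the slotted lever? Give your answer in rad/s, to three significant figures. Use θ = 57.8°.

0.770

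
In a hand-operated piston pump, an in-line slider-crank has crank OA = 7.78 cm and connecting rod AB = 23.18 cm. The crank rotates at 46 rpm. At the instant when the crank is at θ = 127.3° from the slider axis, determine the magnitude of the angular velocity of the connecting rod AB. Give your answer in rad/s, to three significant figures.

1.02

ω = 4.817 rad/s (converted from 46 rpm).
The rod makes angle φ with the slider axis where L sinφ = r sinθ; differentiating, L cosφ·φ̇ = r ω cosθ.
L cosφ = √(L² − r² sin²θ) = 0.22339 m.
|ω_rod| = r ω |cosθ| / √(L² − r² sin²θ) = 0.0778·4.817·0.60599/0.22339 = 1.0167 rad/s.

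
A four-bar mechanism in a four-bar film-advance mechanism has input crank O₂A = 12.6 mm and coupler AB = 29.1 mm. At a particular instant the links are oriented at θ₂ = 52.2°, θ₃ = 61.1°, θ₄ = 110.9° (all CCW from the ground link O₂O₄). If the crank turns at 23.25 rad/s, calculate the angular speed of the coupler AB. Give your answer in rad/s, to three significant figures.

ω₂ = 23.25 rad/s
Differentiating the loop-closure r₂e^{iθ₂}+r₃e^{iθ₃}=r₁+r₄e^{iθ₄} gives r₂ω₂e^{iθ₂}+r₃ω₃e^{iθ₃}=r₄ω₄e^{iθ₄}.
Eliminating the other unknown: ω₃ = r₂ω₂ sin(θ₄−θ₂) / [r₃ sin(θ₃−θ₄)].
Numerator sine = +0.85446; denominator sine = -0.76380.
Result = 0.0126·23.25·(+0.85446) / (0.0291·(-0.76380)) = -11.262 rad/s; magnitude 11.262 rad/s.

11.3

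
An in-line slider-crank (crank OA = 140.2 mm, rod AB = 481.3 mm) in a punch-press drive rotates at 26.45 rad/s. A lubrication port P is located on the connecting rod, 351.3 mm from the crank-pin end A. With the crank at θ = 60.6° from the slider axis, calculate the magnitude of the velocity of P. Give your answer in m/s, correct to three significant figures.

ω = 26.45 rad/s.  Crank-pin speed |V_A| = rω = 3.7083 m/s, perpendicular to OA.
Rod angle: sinφ = −(r/L) sinθ ⇒ φ = -14.701°; ω_rod = −rω cosθ/√(L²−r²sin²θ) = -3.9103 rad/s.
V_P = V_A + ω_rod × AP, with AP = 0.3513 m along the rod.
Components: V_Px = −rω sinθ − a·ω_rod·sinφ = -3.5793 m/s;  V_Py = rω cosθ + a·ω_rod·cosφ = +0.4917 m/s.
|V_P| = √(V_Px² + V_Py²) = 3.6129 m/s.

3.61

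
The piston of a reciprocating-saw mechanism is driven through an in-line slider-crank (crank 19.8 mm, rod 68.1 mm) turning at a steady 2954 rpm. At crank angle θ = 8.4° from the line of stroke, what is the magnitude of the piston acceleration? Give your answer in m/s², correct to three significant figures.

ω = 2π·2954/60 = 309.3 rad/s
x(θ) = r cosθ + √(L² − r² sin²θ); with ω constant, a = ω²·d²x/dθ².
d²x/dθ² = −r cosθ − r²(cos2θ)/√u − r⁴ sin²2θ/(4u^{3/2}),  u = L² − r² sin²θ = 0.00462924 m².
Substituting r = 0.0198 m, L = 0.0681 m, θ = 8.4°: d²x/dθ² = -0.025114 m.
a = ω²·d²x/dθ² = (309.3)²·(-0.025114) = -2403.2 m/s²;  |a| = 2403.2 m/s².

2400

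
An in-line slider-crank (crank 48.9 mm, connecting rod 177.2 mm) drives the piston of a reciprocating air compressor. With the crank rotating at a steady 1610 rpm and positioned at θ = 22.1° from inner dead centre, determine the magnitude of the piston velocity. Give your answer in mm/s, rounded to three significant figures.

3900

ω = 2π·1610/60 = 168.6 rad/s
For an in-line slider-crank, x = r cosθ + √(L² − r² sin²θ), so v = −rω sinθ·[1 + r cosθ/√(L² − r² sin²θ)].
With r = 0.0489 m, L = 0.1772 m, θ = 22.1°: √(L² − r² sin²θ) = 0.17624 m.
v = −0.0489·168.6·0.37622·[1 + 0.0489·0.92653/0.17624] = -3.8992 m/s.
|v| = 3.8992 m/s = 3899.2 mm/s.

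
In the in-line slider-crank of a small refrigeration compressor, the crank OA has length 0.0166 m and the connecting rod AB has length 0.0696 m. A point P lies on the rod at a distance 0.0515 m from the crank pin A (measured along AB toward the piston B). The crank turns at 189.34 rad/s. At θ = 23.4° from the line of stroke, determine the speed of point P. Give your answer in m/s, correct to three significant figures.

1.63

ω = 189.3 rad/s.  Crank-pin speed |V_A| = rω = 3.143 m/s, perpendicular to OA.
Rod angle: sinφ = −(r/L) sinθ ⇒ φ = -5.435°; ω_rod = −rω cosθ/√(L²−r²sin²θ) = -41.632 rad/s.
V_P = V_A + ω_rod × AP, with AP = 0.0515 m along the rod.
Components: V_Px = −rω sinθ − a·ω_rod·sinφ = -1.4513 m/s;  V_Py = rω cosθ + a·ω_rod·cosφ = +0.75015 m/s.
|V_P| = √(V_Px² + V_Py²) = 1.6337 m/s.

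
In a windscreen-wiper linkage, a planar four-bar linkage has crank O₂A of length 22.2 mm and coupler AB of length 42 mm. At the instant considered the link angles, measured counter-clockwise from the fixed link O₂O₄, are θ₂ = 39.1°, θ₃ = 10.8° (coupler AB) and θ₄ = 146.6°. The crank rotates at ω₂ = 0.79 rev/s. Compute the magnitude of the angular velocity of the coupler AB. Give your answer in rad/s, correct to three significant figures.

ω₂ = 4.964 rad/s (from 0.79 rev/s).
Differentiating the loop-closure r₂e^{iθ₂}+r₃e^{iθ₃}=r₁+r₄e^{iθ₄} gives r₂ω₂e^{iθ₂}+r₃ω₃e^{iθ₃}=r₄ω₄e^{iθ₄}.
Eliminating the other unknown: ω₃ = r₂ω₂ sin(θ₄−θ₂) / [r₃ sin(θ₃−θ₄)].
Numerator sine = +0.95372; denominator sine = -0.69717.
Result = 0.0222·4.964·(+0.95372) / (0.042·(-0.69717)) = -3.5892 rad/s; magnitude 3.5892 rad/s.

3.59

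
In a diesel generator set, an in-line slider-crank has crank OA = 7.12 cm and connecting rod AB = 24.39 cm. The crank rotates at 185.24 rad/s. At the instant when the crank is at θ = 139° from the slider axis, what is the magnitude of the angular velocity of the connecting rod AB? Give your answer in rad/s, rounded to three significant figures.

41.6

ω = 185.2 rad/s
The rod makes angle φ with the slider axis where L sinφ = r sinθ; differentiating, L cosφ·φ̇ = r ω cosθ.
L cosφ = √(L² − r² sin²θ) = 0.23939 m.
|ω_rod| = r ω |cosθ| / √(L² − r² sin²θ) = 0.0712·185.2·0.75471/0.23939 = 41.581 rad/s.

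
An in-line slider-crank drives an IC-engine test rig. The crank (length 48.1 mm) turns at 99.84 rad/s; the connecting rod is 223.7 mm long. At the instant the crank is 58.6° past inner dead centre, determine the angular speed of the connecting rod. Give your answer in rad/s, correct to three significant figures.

11.4

ω = 99.84 rad/s
The rod makes angle φ with the slider axis where L sinφ = r sinθ; differentiating, L cosφ·φ̇ = r ω cosθ.
L cosφ = √(L² − r² sin²θ) = 0.2199 m.
|ω_rod| = r ω |cosθ| / √(L² − r² sin²θ) = 0.0481·99.84·0.52101/0.2199 = 11.378 rad/s.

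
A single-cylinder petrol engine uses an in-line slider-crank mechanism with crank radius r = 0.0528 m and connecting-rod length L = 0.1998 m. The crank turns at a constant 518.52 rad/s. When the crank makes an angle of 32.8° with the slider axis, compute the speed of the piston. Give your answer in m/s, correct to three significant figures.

18.2

ω = 518.5 rad/s
For an in-line slider-crank, x = r cosθ + √(L² − r² sin²θ), so v = −rω sinθ·[1 + r cosθ/√(L² − r² sin²θ)].
With r = 0.0528 m, L = 0.1998 m, θ = 32.8°: √(L² − r² sin²θ) = 0.19774 m.
v = −0.0528·518.5·0.54171·[1 + 0.0528·0.84057/0.19774] = -18.159 m/s.
|v| = 18.159 m/s.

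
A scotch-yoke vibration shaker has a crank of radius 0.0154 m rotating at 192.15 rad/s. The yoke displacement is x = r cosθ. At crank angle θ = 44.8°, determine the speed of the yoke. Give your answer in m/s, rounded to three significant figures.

ω = 192.2 rad/s
x = r cosθ ⇒ ẋ = −rω sinθ.
|v| = rω|sinθ| = 0.0154·192.2·|sin 44.8°| = 2.0851 m/s.

2.09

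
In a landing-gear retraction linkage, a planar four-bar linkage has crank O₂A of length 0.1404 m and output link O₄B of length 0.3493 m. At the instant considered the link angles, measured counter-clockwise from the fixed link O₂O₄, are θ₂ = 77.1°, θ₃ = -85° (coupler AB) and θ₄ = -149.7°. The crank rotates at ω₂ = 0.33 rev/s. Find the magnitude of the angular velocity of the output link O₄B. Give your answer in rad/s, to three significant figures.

0.283

ω₂ = 2.073 rad/s (from 0.33 rev/s).
Differentiating the loop-closure r₂e^{iθ₂}+r₃e^{iθ₃}=r₁+r₄e^{iθ₄} gives r₂ω₂e^{iθ₂}+r₃ω₃e^{iθ₃}=r₄ω₄e^{iθ₄}.
Eliminating the other unknown: ω₄ = r₂ω₂ sin(θ₂−θ₃) / [r₄ sin(θ₄−θ₃)].
Numerator sine = +0.30736; denominator sine = -0.90408.
Result = 0.1404·2.073·(+0.30736) / (0.3493·(-0.90408)) = -0.28333 rad/s; magnitude 0.28333 rad/s.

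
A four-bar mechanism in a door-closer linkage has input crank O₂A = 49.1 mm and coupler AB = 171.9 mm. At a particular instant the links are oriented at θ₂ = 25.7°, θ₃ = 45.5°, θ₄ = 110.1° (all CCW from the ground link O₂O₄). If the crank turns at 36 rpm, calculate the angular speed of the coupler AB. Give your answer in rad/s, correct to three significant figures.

ω₂ = 3.77 rad/s (from 36 rpm).
Differentiating the loop-closure r₂e^{iθ₂}+r₃e^{iθ₃}=r₁+r₄e^{iθ₄} gives r₂ω₂e^{iθ₂}+r₃ω₃e^{iθ₃}=r₄ω₄e^{iθ₄}.
Eliminating the other unknown: ω₃ = r₂ω₂ sin(θ₄−θ₂) / [r₃ sin(θ₃−θ₄)].
Numerator sine = +0.99523; denominator sine = -0.90334.
Result = 0.0491·3.77·(+0.99523) / (0.1719·(-0.90334)) = -1.1863 rad/s; magnitude 1.1863 rad/s.

1.19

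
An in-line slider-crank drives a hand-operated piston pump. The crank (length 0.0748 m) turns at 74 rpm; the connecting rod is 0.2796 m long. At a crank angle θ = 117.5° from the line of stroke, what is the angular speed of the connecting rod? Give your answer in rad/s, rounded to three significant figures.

0.985

ω = 7.749 rad/s (converted from 74 rpm).
The rod makes angle φ with the slider axis where L sinφ = r sinθ; differentiating, L cosφ·φ̇ = r ω cosθ.
L cosφ = √(L² − r² sin²θ) = 0.27161 m.
|ω_rod| = r ω |cosθ| / √(L² − r² sin²θ) = 0.0748·7.749·0.46175/0.27161 = 0.98541 rad/s.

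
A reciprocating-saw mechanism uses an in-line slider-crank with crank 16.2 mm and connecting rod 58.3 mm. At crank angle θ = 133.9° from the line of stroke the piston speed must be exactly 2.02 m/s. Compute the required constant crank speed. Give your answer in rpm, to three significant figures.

For an in-line slider-crank, |v_piston| = rω|sinθ|·[1 + r cosθ/√(L² − r² sin²θ)].
With r = 0.0162 m, L = 0.0583 m, θ = 133.9°: the bracketed kinematic factor |dx/dθ| = 0.0093773 m.
ω = v/|dx/dθ| = 2.02/0.0093773 = 215.41 rad/s.
N = 60ω/(2π) = 2057 rpm.

2060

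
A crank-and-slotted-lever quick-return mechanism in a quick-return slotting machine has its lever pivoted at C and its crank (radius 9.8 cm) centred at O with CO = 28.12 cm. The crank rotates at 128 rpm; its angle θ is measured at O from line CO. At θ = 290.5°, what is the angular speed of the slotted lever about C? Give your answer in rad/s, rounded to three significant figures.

ω = 13.4 rad/s (from 128 rpm).
Crank pin A relative to C: A = (d + r cosθ, r sinθ); lever angle φ = atan2(r sinθ, d + r cosθ).
Differentiating tanφ: φ̇ = rω(d cosθ + r)/(d² + r² + 2dr cosθ).
d² + r² + 2dr cosθ = |CA|² = 0.107979 m²;  d cosθ + r = +0.19648 m.
|ω_lever| = |0.098·13.4·+0.19648| / 0.107979 = 2.3902 rad/s.

2.39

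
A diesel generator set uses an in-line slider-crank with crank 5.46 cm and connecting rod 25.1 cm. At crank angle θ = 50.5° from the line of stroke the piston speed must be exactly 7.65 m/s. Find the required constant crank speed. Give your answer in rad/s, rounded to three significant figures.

159

For an in-line slider-crank, |v_piston| = rω|sinθ|·[1 + r cosθ/√(L² − r² sin²θ)].
With r = 0.0546 m, L = 0.251 m, θ = 50.5°: the bracketed kinematic factor |dx/dθ| = 0.048044 m.
ω = v/|dx/dθ| = 7.65/0.048044 = 159.23 rad/s.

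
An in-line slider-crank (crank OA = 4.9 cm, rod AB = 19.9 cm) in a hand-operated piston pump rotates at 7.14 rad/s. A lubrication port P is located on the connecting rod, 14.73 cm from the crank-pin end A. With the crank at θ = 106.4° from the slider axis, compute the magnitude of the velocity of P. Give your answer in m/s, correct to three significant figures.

ω = 7.14 rad/s.  Crank-pin speed |V_A| = rω = 0.34986 m/s, perpendicular to OA.
Rod angle: sinφ = −(r/L) sinθ ⇒ φ = -13.663°; ω_rod = −rω cosθ/√(L²−r²sin²θ) = +0.51084 rad/s.
V_P = V_A + ω_rod × AP, with AP = 0.1473 m along the rod.
Components: V_Px = −rω sinθ − a·ω_rod·sinφ = -0.31785 m/s;  V_Py = rω cosθ + a·ω_rod·cosφ = -0.025663 m/s.
|V_P| = √(V_Px² + V_Py²) = 0.31889 m/s.

0.319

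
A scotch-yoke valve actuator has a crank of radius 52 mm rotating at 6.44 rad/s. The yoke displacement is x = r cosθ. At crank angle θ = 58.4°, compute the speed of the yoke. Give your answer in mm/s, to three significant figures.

285

ω = 6.44 rad/s
x = r cosθ ⇒ ẋ = −rω sinθ.
|v| = rω|sinθ| = 0.052·6.44·|sin 58.4°| = 0.28523 m/s = 285.23 mm/s.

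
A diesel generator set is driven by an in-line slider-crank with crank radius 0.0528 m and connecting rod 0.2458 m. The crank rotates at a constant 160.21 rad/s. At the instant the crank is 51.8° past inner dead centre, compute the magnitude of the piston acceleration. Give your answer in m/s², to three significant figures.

772

ω = 160.2 rad/s
x(θ) = r cosθ + √(L² − r² sin²θ); with ω constant, a = ω²·d²x/dθ².
d²x/dθ² = −r cosθ − r²(cos2θ)/√u − r⁴ sin²2θ/(4u^{3/2}),  u = L² − r² sin²θ = 0.058696 m².
Substituting r = 0.0528 m, L = 0.2458 m, θ = 51.8°: d²x/dθ² = -0.030075 m.
a = ω²·d²x/dθ² = (160.2)²·(-0.030075) = -771.95 m/s²;  |a| = 771.95 m/s².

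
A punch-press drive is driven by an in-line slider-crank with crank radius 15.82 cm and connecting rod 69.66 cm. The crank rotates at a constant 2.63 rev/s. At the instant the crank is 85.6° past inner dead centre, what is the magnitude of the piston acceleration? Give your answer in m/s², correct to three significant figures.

6.64

ω = 2π·2.63 = 16.52 rad/s
x(θ) = r cosθ + √(L² − r² sin²θ); with ω constant, a = ω²·d²x/dθ².
d²x/dθ² = −r cosθ − r²(cos2θ)/√u − r⁴ sin²2θ/(4u^{3/2}),  u = L² − r² sin²θ = 0.460372 m².
Substituting r = 0.1582 m, L = 0.6966 m, θ = 85.6°: d²x/dθ² = +0.024303 m.
a = ω²·d²x/dθ² = (16.52)²·(+0.024303) = +6.6363 m/s²;  |a| = 6.6363 m/s².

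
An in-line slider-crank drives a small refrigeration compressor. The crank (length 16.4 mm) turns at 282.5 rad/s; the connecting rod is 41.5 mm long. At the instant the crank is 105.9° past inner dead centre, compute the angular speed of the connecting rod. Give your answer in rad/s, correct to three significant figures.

ω = 282.5 rad/s
The rod makes angle φ with the slider axis where L sinφ = r sinθ; differentiating, L cosφ·φ̇ = r ω cosθ.
L cosφ = √(L² − r² sin²θ) = 0.038386 m.
|ω_rod| = r ω |cosθ| / √(L² − r² sin²θ) = 0.0164·282.5·0.27396/0.038386 = 33.066 rad/s.

33.1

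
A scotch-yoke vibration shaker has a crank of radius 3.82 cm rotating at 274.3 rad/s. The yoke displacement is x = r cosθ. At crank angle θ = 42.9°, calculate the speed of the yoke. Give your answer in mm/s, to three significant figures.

7130

ω = 274.3 rad/s
x = r cosθ ⇒ ẋ = −rω sinθ.
|v| = rω|sinθ| = 0.0382·274.3·|sin 42.9°| = 7.1328 m/s = 7132.8 mm/s.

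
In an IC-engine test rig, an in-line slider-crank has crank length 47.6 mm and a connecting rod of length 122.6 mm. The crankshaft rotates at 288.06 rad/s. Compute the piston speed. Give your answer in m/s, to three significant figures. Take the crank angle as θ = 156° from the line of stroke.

ω = 288.1 rad/s
For an in-line slider-crank, x = r cosθ + √(L² − r² sin²θ), so v = −rω sinθ·[1 + r cosθ/√(L² − r² sin²θ)].
With r = 0.0476 m, L = 0.1226 m, θ = 156°: √(L² − r² sin²θ) = 0.12106 m.
v = −0.0476·288.1·0.40674·[1 + 0.0476·-0.91355/0.12106] = -3.5738 m/s.
|v| = 3.5738 m/s.

3.57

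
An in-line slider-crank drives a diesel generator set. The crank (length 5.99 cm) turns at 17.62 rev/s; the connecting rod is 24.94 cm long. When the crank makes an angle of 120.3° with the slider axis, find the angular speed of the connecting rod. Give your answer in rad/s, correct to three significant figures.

13.7

ω = 110.7 rad/s (converted from 17.62 rev/s).
The rod makes angle φ with the slider axis where L sinφ = r sinθ; differentiating, L cosφ·φ̇ = r ω cosθ.
L cosφ = √(L² − r² sin²θ) = 0.24398 m.
|ω_rod| = r ω |cosθ| / √(L² − r² sin²θ) = 0.0599·110.7·0.50453/0.24398 = 13.713 rad/s.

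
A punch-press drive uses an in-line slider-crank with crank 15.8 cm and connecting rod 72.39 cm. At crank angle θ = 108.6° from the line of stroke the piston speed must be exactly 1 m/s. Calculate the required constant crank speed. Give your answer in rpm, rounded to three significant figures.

68.7

For an in-line slider-crank, |v_piston| = rω|sinθ|·[1 + r cosθ/√(L² − r² sin²θ)].
With r = 0.158 m, L = 0.7239 m, θ = 108.6°: the bracketed kinematic factor |dx/dθ| = 0.13909 m.
ω = v/|dx/dθ| = 1/0.13909 = 7.1895 rad/s.
N = 60ω/(2π) = 68.655 rpm.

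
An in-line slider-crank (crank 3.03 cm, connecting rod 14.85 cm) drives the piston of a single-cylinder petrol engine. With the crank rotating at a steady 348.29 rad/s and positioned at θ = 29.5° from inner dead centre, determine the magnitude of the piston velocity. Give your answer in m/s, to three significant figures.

ω = 348.3 rad/s
For an in-line slider-crank, x = r cosθ + √(L² − r² sin²θ), so v = −rω sinθ·[1 + r cosθ/√(L² − r² sin²θ)].
With r = 0.0303 m, L = 0.1485 m, θ = 29.5°: √(L² − r² sin²θ) = 0.14775 m.
v = −0.0303·348.3·0.49242·[1 + 0.0303·0.87036/0.14775] = -6.1242 m/s.
|v| = 6.1242 m/s.

6.12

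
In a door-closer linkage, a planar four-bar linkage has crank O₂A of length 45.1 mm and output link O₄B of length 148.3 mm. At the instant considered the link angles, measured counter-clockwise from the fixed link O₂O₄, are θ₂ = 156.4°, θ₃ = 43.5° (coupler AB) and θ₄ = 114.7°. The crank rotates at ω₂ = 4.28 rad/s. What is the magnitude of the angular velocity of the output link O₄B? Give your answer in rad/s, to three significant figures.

ω₂ = 4.28 rad/s
Differentiating the loop-closure r₂e^{iθ₂}+r₃e^{iθ₃}=r₁+r₄e^{iθ₄} gives r₂ω₂e^{iθ₂}+r₃ω₃e^{iθ₃}=r₄ω₄e^{iθ₄}.
Eliminating the other unknown: ω₄ = r₂ω₂ sin(θ₂−θ₃) / [r₄ sin(θ₄−θ₃)].
Numerator sine = +0.92119; denominator sine = +0.94665.
Result = 0.0451·4.28·(+0.92119) / (0.1483·(+0.94665)) = +1.2666 rad/s; magnitude 1.2666 rad/s.

1.27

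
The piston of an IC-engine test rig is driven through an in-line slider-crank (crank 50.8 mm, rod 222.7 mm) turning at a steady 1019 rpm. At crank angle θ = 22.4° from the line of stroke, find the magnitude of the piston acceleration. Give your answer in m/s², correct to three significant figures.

ω = 2π·1019/60 = 106.7 rad/s
x(θ) = r cosθ + √(L² − r² sin²θ); with ω constant, a = ω²·d²x/dθ².
d²x/dθ² = −r cosθ − r²(cos2θ)/√u − r⁴ sin²2θ/(4u^{3/2}),  u = L² − r² sin²θ = 0.0492205 m².
Substituting r = 0.0508 m, L = 0.2227 m, θ = 22.4°: d²x/dθ² = -0.055296 m.
a = ω²·d²x/dθ² = (106.7)²·(-0.055296) = -629.65 m/s²;  |a| = 629.65 m/s².

630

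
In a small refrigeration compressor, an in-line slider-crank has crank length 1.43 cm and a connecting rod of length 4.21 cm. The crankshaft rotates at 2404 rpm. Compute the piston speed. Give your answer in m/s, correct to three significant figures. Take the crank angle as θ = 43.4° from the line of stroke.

3.10

ω = 2π·2404/60 = 251.7 rad/s
For an in-line slider-crank, x = r cosθ + √(L² − r² sin²θ), so v = −rω sinθ·[1 + r cosθ/√(L² − r² sin²θ)].
With r = 0.0143 m, L = 0.0421 m, θ = 43.4°: √(L² − r² sin²θ) = 0.040937 m.
v = −0.0143·251.7·0.68709·[1 + 0.0143·0.72657/0.040937] = -3.1013 m/s.
|v| = 3.1013 m/s.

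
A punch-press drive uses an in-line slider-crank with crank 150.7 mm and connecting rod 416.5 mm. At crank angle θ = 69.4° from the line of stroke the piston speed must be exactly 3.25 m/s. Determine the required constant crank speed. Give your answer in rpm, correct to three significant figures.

194

For an in-line slider-crank, |v_piston| = rω|sinθ|·[1 + r cosθ/√(L² − r² sin²θ)].
With r = 0.1507 m, L = 0.4165 m, θ = 69.4°: the bracketed kinematic factor |dx/dθ| = 0.16015 m.
ω = v/|dx/dθ| = 3.25/0.16015 = 20.293 rad/s.
N = 60ω/(2π) = 193.79 rpm.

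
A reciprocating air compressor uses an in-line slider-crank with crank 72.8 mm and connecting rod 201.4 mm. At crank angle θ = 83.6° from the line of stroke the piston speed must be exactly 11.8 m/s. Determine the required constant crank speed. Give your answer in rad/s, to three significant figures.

For an in-line slider-crank, |v_piston| = rω|sinθ|·[1 + r cosθ/√(L² − r² sin²θ)].
With r = 0.0728 m, L = 0.2014 m, θ = 83.6°: the bracketed kinematic factor |dx/dθ| = 0.07547 m.
ω = v/|dx/dθ| = 11.8/0.07547 = 156.35 rad/s.

156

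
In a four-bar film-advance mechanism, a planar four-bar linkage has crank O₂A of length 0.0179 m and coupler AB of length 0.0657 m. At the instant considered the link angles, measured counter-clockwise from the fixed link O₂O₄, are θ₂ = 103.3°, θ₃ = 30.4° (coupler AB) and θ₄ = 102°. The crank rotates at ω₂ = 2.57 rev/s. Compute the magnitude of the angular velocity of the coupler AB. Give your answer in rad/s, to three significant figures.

0.105

ω₂ = 16.15 rad/s (from 2.57 rev/s).
Differentiating the loop-closure r₂e^{iθ₂}+r₃e^{iθ₃}=r₁+r₄e^{iθ₄} gives r₂ω₂e^{iθ₂}+r₃ω₃e^{iθ₃}=r₄ω₄e^{iθ₄}.
Eliminating the other unknown: ω₃ = r₂ω₂ sin(θ₄−θ₂) / [r₃ sin(θ₃−θ₄)].
Numerator sine = -0.02269; denominator sine = -0.94888.
Result = 0.0179·16.15·(-0.02269) / (0.0657·(-0.94888)) = +0.10519 rad/s; magnitude 0.10519 rad/s.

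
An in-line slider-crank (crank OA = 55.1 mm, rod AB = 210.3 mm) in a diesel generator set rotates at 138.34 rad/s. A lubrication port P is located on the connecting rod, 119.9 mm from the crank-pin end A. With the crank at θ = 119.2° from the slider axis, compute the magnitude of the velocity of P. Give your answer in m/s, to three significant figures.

ω = 138.3 rad/s.  Crank-pin speed |V_A| = rω = 7.6225 m/s, perpendicular to OA.
Rod angle: sinφ = −(r/L) sinθ ⇒ φ = -13.221°; ω_rod = −rω cosθ/√(L²−r²sin²θ) = +18.164 rad/s.
V_P = V_A + ω_rod × AP, with AP = 0.1199 m along the rod.
Components: V_Px = −rω sinθ − a·ω_rod·sinφ = -6.1558 m/s;  V_Py = rω cosθ + a·ω_rod·cosφ = -1.5985 m/s.
|V_P| = √(V_Px² + V_Py²) = 6.3599 m/s.

6.36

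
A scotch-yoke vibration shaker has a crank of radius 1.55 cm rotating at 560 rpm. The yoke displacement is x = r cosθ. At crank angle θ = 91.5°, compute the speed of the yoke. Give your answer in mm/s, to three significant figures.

909

ω = 58.64 rad/s (from 560 rpm).
x = r cosθ ⇒ ẋ = −rω sinθ.
|v| = rω|sinθ| = 0.0155·58.64·|sin 91.5°| = 0.90866 m/s = 908.66 mm/s.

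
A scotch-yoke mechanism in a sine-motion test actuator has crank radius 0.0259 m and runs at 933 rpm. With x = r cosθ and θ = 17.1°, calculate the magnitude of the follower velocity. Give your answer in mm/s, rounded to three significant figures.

ω = 97.7 rad/s (from 933 rpm).
x = r cosθ ⇒ ẋ = −rω sinθ.
|v| = rω|sinθ| = 0.0259·97.7·|sin 17.1°| = 0.74408 m/s = 744.08 mm/s.

744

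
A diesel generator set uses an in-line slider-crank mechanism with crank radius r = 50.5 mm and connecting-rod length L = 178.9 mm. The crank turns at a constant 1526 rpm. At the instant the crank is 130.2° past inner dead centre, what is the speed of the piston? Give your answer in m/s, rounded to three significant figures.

5.01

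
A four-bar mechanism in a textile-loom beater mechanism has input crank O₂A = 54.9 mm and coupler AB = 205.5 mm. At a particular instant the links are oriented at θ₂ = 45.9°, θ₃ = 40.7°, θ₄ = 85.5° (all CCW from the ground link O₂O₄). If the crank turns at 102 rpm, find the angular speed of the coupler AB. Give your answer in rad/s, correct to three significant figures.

ω₂ = 10.68 rad/s (from 102 rpm).
Differentiating the loop-closure r₂e^{iθ₂}+r₃e^{iθ₃}=r₁+r₄e^{iθ₄} gives r₂ω₂e^{iθ₂}+r₃ω₃e^{iθ₃}=r₄ω₄e^{iθ₄}.
Eliminating the other unknown: ω₃ = r₂ω₂ sin(θ₄−θ₂) / [r₃ sin(θ₃−θ₄)].
Numerator sine = +0.63742; denominator sine = -0.70463.
Result = 0.0549·10.68·(+0.63742) / (0.2055·(-0.70463)) = -2.5814 rad/s; magnitude 2.5814 rad/s.

2.58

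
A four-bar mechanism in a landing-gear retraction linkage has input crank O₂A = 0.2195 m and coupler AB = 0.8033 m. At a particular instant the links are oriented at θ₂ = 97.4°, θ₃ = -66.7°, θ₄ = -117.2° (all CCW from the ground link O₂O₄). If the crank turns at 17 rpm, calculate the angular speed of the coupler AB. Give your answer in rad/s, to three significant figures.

0.358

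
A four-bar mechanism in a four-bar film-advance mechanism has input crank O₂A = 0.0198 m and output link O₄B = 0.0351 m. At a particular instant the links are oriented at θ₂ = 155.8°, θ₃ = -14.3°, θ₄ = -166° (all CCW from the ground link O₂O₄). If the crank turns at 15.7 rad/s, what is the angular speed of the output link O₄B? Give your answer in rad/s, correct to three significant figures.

3.21

ω₂ = 15.7 rad/s
Differentiating the loop-closure r₂e^{iθ₂}+r₃e^{iθ₃}=r₁+r₄e^{iθ₄} gives r₂ω₂e^{iθ₂}+r₃ω₃e^{iθ₃}=r₄ω₄e^{iθ₄}.
Eliminating the other unknown: ω₄ = r₂ω₂ sin(θ₂−θ₃) / [r₄ sin(θ₄−θ₃)].
Numerator sine = +0.17193; denominator sine = -0.47409.
Result = 0.0198·15.7·(+0.17193) / (0.0351·(-0.47409)) = -3.2118 rad/s; magnitude 3.2118 rad/s.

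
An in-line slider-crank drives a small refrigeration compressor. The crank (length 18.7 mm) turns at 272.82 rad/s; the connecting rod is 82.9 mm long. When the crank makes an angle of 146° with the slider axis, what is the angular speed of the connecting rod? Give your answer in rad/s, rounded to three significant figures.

51.4

ω = 272.8 rad/s
The rod makes angle φ with the slider axis where L sinφ = r sinθ; differentiating, L cosφ·φ̇ = r ω cosθ.
L cosφ = √(L² − r² sin²θ) = 0.082238 m.
|ω_rod| = r ω |cosθ| / √(L² − r² sin²θ) = 0.0187·272.8·0.82904/0.082238 = 51.43 rad/s.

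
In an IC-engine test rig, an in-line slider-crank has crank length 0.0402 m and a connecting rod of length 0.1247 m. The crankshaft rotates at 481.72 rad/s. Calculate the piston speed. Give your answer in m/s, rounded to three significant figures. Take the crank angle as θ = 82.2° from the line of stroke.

20.1

ω = 481.7 rad/s
For an in-line slider-crank, x = r cosθ + √(L² − r² sin²θ), so v = −rω sinθ·[1 + r cosθ/√(L² − r² sin²θ)].
With r = 0.0402 m, L = 0.1247 m, θ = 82.2°: √(L² − r² sin²θ) = 0.11817 m.
v = −0.0402·481.7·0.99075·[1 + 0.0402·0.13572/0.11817] = -20.072 m/s.
|v| = 20.072 m/s.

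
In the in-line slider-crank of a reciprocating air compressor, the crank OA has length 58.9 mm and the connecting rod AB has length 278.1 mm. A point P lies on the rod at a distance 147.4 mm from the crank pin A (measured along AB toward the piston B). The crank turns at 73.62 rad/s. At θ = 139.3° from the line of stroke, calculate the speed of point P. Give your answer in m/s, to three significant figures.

ω = 73.62 rad/s.  Crank-pin speed |V_A| = rω = 4.3362 m/s, perpendicular to OA.
Rod angle: sinφ = −(r/L) sinθ ⇒ φ = -7.939°; ω_rod = −rω cosθ/√(L²−r²sin²θ) = +11.935 rad/s.
V_P = V_A + ω_rod × AP, with AP = 0.1474 m along the rod.
Components: V_Px = −rω sinθ − a·ω_rod·sinφ = -2.5847 m/s;  V_Py = rω cosθ + a·ω_rod·cosφ = -1.545 m/s.
|V_P| = √(V_Px² + V_Py²) = 3.0112 m/s.

3.01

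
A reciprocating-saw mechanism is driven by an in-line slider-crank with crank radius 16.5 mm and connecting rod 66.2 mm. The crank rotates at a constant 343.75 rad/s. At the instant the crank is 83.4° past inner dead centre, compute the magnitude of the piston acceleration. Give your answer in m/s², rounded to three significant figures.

ω = 343.8 rad/s
x(θ) = r cosθ + √(L² − r² sin²θ); with ω constant, a = ω²·d²x/dθ².
d²x/dθ² = −r cosθ − r²(cos2θ)/√u − r⁴ sin²2θ/(4u^{3/2}),  u = L² − r² sin²θ = 0.00411379 m².
Substituting r = 0.0165 m, L = 0.0662 m, θ = 83.4°: d²x/dθ² = +0.0022324 m.
a = ω²·d²x/dθ² = (343.8)²·(+0.0022324) = +263.79 m/s²;  |a| = 263.79 m/s².

264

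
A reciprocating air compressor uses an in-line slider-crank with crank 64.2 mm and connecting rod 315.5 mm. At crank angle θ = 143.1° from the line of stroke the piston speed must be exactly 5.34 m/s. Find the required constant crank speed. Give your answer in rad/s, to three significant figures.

166

For an in-line slider-crank, |v_piston| = rω|sinθ|·[1 + r cosθ/√(L² − r² sin²θ)].
With r = 0.0642 m, L = 0.3155 m, θ = 143.1°: the bracketed kinematic factor |dx/dθ| = 0.032227 m.
ω = v/|dx/dθ| = 5.34/0.032227 = 165.7 rad/s.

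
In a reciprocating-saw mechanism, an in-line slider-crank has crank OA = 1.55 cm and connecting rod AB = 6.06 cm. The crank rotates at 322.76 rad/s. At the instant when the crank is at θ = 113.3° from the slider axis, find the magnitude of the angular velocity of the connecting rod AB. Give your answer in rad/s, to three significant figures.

33.6

ω = 322.8 rad/s
The rod makes angle φ with the slider axis where L sinφ = r sinθ; differentiating, L cosφ·φ̇ = r ω cosθ.
L cosφ = √(L² − r² sin²θ) = 0.058904 m.
|ω_rod| = r ω |cosθ| / √(L² − r² sin²θ) = 0.0155·322.8·0.39555/0.058904 = 33.594 rad/s.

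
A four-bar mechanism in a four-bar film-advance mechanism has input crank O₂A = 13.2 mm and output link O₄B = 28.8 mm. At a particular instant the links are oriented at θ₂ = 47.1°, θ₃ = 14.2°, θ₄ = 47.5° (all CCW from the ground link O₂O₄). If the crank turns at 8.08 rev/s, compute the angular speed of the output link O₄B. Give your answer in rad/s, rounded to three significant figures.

23.0

ω₂ = 50.77 rad/s (from 8.08 rev/s).
Differentiating the loop-closure r₂e^{iθ₂}+r₃e^{iθ₃}=r₁+r₄e^{iθ₄} gives r₂ω₂e^{iθ₂}+r₃ω₃e^{iθ₃}=r₄ω₄e^{iθ₄}.
Eliminating the other unknown: ω₄ = r₂ω₂ sin(θ₂−θ₃) / [r₄ sin(θ₄−θ₃)].
Numerator sine = +0.54317; denominator sine = +0.54902.
Result = 0.0132·50.77·(+0.54317) / (0.0288·(+0.54902)) = +23.021 rad/s; magnitude 23.021 rad/s.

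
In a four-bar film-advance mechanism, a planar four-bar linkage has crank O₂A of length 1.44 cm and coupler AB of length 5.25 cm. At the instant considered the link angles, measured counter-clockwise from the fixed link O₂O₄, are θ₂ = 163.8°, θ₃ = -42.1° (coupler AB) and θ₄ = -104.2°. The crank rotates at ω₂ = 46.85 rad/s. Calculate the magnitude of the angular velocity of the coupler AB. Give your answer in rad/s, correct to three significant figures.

ω₂ = 46.85 rad/s
Differentiating the loop-closure r₂e^{iθ₂}+r₃e^{iθ₃}=r₁+r₄e^{iθ₄} gives r₂ω₂e^{iθ₂}+r₃ω₃e^{iθ₃}=r₄ω₄e^{iθ₄}.
Eliminating the other unknown: ω₃ = r₂ω₂ sin(θ₄−θ₂) / [r₃ sin(θ₃−θ₄)].
Numerator sine = +0.99939; denominator sine = +0.88377.
Result = 0.0144·46.85·(+0.99939) / (0.0525·(+0.88377)) = +14.532 rad/s; magnitude 14.532 rad/s.

14.5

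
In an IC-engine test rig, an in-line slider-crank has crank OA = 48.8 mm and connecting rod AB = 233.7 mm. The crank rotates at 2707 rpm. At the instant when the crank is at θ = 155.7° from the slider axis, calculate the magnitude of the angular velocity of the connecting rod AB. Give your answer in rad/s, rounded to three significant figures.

54.1

ω = 283.5 rad/s (converted from 2707 rpm).
The rod makes angle φ with the slider axis where L sinφ = r sinθ; differentiating, L cosφ·φ̇ = r ω cosθ.
L cosφ = √(L² − r² sin²θ) = 0.23284 m.
|ω_rod| = r ω |cosθ| / √(L² − r² sin²θ) = 0.0488·283.5·0.91140/0.23284 = 54.15 rad/s.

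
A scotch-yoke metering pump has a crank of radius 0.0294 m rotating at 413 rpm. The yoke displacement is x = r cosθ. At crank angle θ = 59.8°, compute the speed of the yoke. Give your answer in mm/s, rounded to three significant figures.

ω = 43.25 rad/s (from 413 rpm).
x = r cosθ ⇒ ẋ = −rω sinθ.
|v| = rω|sinθ| = 0.0294·43.25·|sin 59.8°| = 1.0989 m/s = 1098.9 mm/s.

1100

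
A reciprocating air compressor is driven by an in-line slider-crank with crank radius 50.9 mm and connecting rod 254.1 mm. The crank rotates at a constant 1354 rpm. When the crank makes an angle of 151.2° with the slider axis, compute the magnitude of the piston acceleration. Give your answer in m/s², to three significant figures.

ω = 2π·1354/60 = 141.8 rad/s
x(θ) = r cosθ + √(L² − r² sin²θ); with ω constant, a = ω²·d²x/dθ².
d²x/dθ² = −r cosθ − r²(cos2θ)/√u − r⁴ sin²2θ/(4u^{3/2}),  u = L² − r² sin²θ = 0.0639655 m².
Substituting r = 0.0509 m, L = 0.2541 m, θ = 151.2°: d²x/dθ² = +0.039041 m.
a = ω²·d²x/dθ² = (141.8)²·(+0.039041) = +784.9 m/s²;  |a| = 784.9 m/s².

785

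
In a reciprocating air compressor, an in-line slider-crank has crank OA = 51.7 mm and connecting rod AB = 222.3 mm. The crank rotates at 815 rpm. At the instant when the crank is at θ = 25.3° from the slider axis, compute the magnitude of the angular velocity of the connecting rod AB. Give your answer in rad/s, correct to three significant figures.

18.0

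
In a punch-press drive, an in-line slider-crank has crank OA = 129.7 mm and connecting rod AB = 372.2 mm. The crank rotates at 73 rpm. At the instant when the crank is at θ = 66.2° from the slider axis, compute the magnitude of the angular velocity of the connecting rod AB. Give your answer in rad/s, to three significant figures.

ω = 7.645 rad/s (converted from 73 rpm).
The rod makes angle φ with the slider axis where L sinφ = r sinθ; differentiating, L cosφ·φ̇ = r ω cosθ.
L cosφ = √(L² − r² sin²θ) = 0.35278 m.
|ω_rod| = r ω |cosθ| / √(L² − r² sin²θ) = 0.1297·7.645·0.40355/0.35278 = 1.1342 rad/s.

1.13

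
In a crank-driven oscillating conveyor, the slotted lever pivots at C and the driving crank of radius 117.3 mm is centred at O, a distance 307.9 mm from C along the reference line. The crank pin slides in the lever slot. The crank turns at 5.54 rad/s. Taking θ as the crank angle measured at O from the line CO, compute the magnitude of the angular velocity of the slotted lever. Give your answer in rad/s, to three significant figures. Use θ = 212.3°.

1.96

ω = 5.54 rad/s
Crank pin A relative to C: A = (d + r cosθ, r sinθ); lever angle φ = atan2(r sinθ, d + r cosθ).
Differentiating tanφ: φ̇ = rω(d cosθ + r)/(d² + r² + 2dr cosθ).
d² + r² + 2dr cosθ = |CA|² = 0.0475056 m²;  d cosθ + r = -0.14296 m.
|ω_lever| = |0.1173·5.54·-0.14296| / 0.0475056 = 1.9555 rad/s.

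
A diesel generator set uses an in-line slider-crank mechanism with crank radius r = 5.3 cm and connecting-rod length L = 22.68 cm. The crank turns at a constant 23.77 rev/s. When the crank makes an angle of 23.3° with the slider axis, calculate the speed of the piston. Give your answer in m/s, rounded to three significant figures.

3.81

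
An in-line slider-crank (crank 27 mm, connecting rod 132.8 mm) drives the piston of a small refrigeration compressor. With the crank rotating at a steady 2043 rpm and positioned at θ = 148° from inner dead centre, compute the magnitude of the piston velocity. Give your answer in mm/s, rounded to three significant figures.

ω = 2π·2043/60 = 213.9 rad/s
For an in-line slider-crank, x = r cosθ + √(L² − r² sin²θ), so v = −rω sinθ·[1 + r cosθ/√(L² − r² sin²θ)].
With r = 0.027 m, L = 0.1328 m, θ = 148°: √(L² − r² sin²θ) = 0.13203 m.
v = −0.027·213.9·0.52992·[1 + 0.027·-0.84805/0.13203] = -2.5302 m/s.
|v| = 2.5302 m/s = 2530.2 mm/s.

2530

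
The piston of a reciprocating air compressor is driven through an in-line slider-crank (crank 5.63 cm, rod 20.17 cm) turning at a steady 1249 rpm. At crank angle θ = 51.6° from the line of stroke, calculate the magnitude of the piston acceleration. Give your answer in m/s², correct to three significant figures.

ω = 2π·1249/60 = 130.8 rad/s
x(θ) = r cosθ + √(L² − r² sin²θ); with ω constant, a = ω²·d²x/dθ².
d²x/dθ² = −r cosθ − r²(cos2θ)/√u − r⁴ sin²2θ/(4u^{3/2}),  u = L² − r² sin²θ = 0.0387361 m².
Substituting r = 0.0563 m, L = 0.2017 m, θ = 51.6°: d²x/dθ² = -0.031605 m.
a = ω²·d²x/dθ² = (130.8)²·(-0.031605) = -540.68 m/s²;  |a| = 540.68 m/s².

541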